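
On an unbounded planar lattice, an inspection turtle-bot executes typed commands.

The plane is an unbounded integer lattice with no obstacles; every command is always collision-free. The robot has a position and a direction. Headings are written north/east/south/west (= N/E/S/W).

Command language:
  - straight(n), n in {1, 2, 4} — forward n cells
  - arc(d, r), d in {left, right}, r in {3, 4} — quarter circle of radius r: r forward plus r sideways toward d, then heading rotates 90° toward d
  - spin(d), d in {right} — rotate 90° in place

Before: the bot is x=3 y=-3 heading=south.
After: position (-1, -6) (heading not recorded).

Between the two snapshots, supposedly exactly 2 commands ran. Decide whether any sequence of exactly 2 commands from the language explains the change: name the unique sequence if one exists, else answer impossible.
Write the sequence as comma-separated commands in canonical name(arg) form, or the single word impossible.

key: running straight(1) before arc(right, 3) would end elsewhere — order is forced
initial: x=3 y=-3 heading=south
1. arc(right, 3) → x=0 y=-6 heading=west
2. straight(1) → x=-1 y=-6 heading=west
uniquely the one of 64 2-step routes that fits.

arc(right, 3), straight(1)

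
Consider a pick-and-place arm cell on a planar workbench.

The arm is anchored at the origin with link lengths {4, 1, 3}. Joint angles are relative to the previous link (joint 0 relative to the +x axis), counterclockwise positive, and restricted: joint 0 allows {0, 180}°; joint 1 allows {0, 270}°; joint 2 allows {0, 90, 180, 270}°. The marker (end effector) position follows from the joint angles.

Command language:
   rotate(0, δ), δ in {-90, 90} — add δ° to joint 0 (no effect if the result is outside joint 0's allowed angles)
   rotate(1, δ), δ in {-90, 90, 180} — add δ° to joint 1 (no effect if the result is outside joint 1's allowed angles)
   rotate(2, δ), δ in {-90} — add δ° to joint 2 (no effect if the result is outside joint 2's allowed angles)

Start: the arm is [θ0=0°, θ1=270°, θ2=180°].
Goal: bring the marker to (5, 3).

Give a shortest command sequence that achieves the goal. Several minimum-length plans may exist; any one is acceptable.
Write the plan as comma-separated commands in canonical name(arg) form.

rotate(2, -90), rotate(1, 90)

begin: [θ0=0°, θ1=270°, θ2=180°]
[1] after rotate(2, -90): [θ0=0°, θ1=270°, θ2=90°]
[2] after rotate(1, 90): [θ0=0°, θ1=0°, θ2=90°]
no 1-step plan works, so 2 is optimal.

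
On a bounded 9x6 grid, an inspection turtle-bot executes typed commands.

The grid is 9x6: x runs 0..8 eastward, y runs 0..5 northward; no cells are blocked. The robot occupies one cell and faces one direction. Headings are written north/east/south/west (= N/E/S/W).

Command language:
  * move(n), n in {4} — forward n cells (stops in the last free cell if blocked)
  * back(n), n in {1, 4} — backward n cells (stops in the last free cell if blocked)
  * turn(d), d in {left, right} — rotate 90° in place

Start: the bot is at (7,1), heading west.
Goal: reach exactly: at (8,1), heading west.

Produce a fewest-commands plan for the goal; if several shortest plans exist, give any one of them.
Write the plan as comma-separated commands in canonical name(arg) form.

t0: at (7,1), heading west
1. back(4) → at (8,1), heading west
shorter routes all fall short; 1 is best.

back(4)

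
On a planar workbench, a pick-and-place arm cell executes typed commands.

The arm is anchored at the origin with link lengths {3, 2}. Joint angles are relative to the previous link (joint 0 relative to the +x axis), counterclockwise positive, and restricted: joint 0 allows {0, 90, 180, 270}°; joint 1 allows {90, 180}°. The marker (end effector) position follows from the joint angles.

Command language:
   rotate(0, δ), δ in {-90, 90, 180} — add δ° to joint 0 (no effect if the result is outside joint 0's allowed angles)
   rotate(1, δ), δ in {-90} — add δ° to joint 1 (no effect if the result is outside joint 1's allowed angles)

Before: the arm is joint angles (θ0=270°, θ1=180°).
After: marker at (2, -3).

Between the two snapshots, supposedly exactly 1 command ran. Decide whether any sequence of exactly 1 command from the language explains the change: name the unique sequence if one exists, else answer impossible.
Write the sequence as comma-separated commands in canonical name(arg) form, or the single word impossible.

rotate(1, -90)

begin: joint angles (θ0=270°, θ1=180°)
[1] after rotate(1, -90): joint angles (θ0=270°, θ1=90°)
no rival 1-sequence matches.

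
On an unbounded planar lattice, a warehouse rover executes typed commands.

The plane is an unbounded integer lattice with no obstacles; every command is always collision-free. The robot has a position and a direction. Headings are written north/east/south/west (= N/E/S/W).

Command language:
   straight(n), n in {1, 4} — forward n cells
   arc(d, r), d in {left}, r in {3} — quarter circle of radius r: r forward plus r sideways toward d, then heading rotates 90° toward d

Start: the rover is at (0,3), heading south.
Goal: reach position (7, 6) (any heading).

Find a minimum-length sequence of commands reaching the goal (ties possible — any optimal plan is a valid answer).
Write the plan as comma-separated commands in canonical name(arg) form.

t0: at (0,3), heading south
step 1 (arc(left, 3)): at (3,0), heading east
step 2 (straight(4)): at (7,0), heading east
step 3 (arc(left, 3)): at (10,3), heading north
step 4 (arc(left, 3)): at (7,6), heading west
shorter routes all fall short; 4 is best.

arc(left, 3), straight(4), arc(left, 3), arc(left, 3)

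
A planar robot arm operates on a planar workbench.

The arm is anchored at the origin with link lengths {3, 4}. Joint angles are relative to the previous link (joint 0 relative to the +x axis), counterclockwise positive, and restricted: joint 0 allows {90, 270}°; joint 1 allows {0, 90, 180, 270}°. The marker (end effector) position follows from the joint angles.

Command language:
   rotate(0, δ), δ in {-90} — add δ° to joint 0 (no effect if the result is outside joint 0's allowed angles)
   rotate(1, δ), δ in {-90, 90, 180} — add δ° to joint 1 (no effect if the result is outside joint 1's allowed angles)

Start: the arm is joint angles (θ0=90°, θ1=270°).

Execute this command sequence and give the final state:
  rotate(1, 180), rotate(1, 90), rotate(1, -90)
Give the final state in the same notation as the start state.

joint angles (θ0=90°, θ1=90°)

from: joint angles (θ0=90°, θ1=270°)
step 1 (rotate(1, 180)): joint angles (θ0=90°, θ1=90°)
step 2 (rotate(1, 90)): joint angles (θ0=90°, θ1=180°)
step 3 (rotate(1, -90)): joint angles (θ0=90°, θ1=90°)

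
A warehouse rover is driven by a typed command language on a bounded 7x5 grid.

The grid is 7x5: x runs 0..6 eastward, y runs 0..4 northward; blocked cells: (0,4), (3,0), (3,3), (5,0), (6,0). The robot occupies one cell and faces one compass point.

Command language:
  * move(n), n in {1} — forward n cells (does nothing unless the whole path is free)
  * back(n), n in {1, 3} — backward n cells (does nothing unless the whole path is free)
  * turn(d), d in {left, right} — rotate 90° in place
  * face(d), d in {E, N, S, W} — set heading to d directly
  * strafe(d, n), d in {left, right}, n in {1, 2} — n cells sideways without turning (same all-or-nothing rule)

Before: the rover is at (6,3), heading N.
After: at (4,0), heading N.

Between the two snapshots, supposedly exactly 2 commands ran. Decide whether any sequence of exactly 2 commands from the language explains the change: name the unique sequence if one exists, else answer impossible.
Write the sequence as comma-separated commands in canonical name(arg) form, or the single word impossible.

strafe(left, 2), back(3)

key: still facing N at the end — nothing in the sequence rotates
t0: at (6,3), heading N
1. strafe(left, 2) → at (4,3), heading N
2. back(3) → at (4,0), heading N
no rival 2-sequence matches.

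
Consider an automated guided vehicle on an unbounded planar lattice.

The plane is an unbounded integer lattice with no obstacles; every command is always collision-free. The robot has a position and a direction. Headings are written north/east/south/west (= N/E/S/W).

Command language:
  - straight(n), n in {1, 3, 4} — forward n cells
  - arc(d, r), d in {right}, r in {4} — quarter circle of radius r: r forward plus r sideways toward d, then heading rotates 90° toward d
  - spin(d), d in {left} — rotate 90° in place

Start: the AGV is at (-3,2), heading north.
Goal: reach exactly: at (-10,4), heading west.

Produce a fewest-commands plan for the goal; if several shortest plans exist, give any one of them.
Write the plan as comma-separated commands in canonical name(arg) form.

from: at (-3,2), heading north
step 1 (straight(1)): at (-3,3), heading north
step 2 (straight(1)): at (-3,4), heading north
step 3 (spin(left)): at (-3,4), heading west
step 4 (straight(4)): at (-7,4), heading west
step 5 (straight(3)): at (-10,4), heading west
no 4-step plan works, so 5 is optimal.

straight(1), straight(1), spin(left), straight(4), straight(3)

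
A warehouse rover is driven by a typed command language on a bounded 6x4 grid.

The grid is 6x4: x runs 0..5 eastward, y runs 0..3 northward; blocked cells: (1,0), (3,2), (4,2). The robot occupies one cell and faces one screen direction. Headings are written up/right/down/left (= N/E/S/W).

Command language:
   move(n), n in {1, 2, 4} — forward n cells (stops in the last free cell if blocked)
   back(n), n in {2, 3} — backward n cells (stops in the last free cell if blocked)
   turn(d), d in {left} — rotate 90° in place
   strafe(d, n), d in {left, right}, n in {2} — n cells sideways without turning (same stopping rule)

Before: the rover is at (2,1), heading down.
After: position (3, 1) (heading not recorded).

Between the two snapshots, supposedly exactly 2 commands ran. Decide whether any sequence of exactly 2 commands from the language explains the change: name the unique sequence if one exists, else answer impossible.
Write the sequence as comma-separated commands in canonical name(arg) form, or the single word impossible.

turn(left), move(1)

key: order matters: swapping turn(left) and move(1) lands elsewhere
initial: at (2,1), heading down
1. turn(left) → at (2,1), heading right
2. move(1) → at (3,1), heading right
no other 2-command option fits: unique.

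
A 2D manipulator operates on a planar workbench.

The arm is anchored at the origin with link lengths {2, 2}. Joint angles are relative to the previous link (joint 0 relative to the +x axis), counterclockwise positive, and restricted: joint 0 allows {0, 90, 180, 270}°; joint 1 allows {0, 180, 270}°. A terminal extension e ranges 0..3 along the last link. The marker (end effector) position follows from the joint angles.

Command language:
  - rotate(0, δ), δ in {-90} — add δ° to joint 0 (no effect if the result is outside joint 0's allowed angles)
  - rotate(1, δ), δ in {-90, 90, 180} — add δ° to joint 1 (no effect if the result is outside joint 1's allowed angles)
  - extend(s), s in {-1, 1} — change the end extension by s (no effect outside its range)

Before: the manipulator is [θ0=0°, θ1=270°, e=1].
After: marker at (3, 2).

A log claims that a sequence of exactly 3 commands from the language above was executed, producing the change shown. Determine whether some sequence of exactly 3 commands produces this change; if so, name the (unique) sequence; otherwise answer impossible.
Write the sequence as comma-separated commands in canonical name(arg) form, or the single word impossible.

rotate(0, -90), rotate(0, -90), rotate(0, -90)

t0: [θ0=0°, θ1=270°, e=1]
t=1 rotate(0, -90) ⇒ [θ0=270°, θ1=270°, e=1]
t=2 rotate(0, -90) ⇒ [θ0=180°, θ1=270°, e=1]
t=3 rotate(0, -90) ⇒ [θ0=90°, θ1=270°, e=1]
uniquely the one of 216 3-step routes that fits.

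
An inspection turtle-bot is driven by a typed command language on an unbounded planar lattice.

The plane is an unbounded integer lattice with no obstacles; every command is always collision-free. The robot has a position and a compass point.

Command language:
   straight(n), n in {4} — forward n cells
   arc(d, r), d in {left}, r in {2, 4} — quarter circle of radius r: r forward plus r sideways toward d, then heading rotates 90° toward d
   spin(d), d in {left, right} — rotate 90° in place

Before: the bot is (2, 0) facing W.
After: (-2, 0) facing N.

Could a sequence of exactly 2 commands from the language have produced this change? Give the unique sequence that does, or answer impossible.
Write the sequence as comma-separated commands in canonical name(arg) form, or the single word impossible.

key: position moved to (-2,0) AND the heading swung to N — translation plus rotation needed
begin: (2, 0) facing W
1. straight(4) → (-2, 0) facing W
2. spin(right) → (-2, 0) facing N
no other 2-command option fits: unique.

straight(4), spin(right)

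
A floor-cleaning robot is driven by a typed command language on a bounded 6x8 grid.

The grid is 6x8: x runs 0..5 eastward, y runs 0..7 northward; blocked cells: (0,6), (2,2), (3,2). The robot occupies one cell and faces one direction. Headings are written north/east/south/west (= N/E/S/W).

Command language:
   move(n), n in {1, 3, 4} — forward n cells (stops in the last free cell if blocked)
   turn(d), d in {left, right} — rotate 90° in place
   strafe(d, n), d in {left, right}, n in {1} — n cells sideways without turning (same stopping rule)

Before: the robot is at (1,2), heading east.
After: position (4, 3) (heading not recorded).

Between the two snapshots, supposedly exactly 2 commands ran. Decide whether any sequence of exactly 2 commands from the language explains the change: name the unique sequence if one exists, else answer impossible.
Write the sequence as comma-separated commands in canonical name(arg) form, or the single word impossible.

strafe(left, 1), move(3)

key: order matters: swapping strafe(left, 1) and move(3) lands elsewhere
initial: at (1,2), heading east
1. strafe(left, 1) → at (1,3), heading east
2. move(3) → at (4,3), heading east
no other 2-command option fits: unique.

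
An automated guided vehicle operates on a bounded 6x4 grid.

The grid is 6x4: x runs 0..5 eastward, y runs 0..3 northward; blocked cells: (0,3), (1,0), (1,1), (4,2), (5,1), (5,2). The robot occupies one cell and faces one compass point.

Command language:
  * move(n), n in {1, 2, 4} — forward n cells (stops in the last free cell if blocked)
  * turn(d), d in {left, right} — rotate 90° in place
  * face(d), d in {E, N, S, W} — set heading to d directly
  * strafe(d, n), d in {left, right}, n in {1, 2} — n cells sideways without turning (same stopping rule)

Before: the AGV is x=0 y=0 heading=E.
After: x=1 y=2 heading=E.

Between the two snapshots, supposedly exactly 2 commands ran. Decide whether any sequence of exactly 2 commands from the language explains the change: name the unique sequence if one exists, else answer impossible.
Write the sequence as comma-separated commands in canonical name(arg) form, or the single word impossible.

strafe(left, 2), move(1)

key: still facing E at the end — nothing in the sequence rotates
begin: x=0 y=0 heading=E
t=1 strafe(left, 2) ⇒ x=0 y=2 heading=E
t=2 move(1) ⇒ x=1 y=2 heading=E
no other 2-command option fits: unique.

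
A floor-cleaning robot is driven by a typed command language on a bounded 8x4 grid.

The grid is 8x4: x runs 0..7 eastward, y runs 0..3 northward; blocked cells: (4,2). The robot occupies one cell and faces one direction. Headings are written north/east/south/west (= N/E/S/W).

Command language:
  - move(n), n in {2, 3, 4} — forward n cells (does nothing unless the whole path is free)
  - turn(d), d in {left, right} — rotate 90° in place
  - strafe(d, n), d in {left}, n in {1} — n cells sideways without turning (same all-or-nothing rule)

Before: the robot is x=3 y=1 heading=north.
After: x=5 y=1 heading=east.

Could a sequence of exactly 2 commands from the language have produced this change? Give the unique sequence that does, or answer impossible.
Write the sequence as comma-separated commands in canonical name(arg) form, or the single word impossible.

key: cell and facing (now E) both changed — the 2 commands mix motion and turning
from: x=3 y=1 heading=north
t=1 turn(right) ⇒ x=3 y=1 heading=east
t=2 move(2) ⇒ x=5 y=1 heading=east
no rival 2-sequence matches.

turn(right), move(2)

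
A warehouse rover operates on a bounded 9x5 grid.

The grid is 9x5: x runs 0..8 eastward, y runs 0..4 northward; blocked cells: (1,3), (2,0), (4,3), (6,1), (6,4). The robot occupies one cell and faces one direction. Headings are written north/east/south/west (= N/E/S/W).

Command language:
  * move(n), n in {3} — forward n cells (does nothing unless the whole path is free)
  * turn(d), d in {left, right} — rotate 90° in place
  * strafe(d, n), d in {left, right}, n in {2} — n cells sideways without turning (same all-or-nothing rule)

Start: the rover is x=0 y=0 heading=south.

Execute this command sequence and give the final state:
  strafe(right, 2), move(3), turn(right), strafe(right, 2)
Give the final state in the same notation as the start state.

from: x=0 y=0 heading=south
t=1 strafe(right, 2) ⇒ x=0 y=0 heading=south
t=2 move(3) ⇒ x=0 y=0 heading=south
t=3 turn(right) ⇒ x=0 y=0 heading=west
t=4 strafe(right, 2) ⇒ x=0 y=2 heading=west

x=0 y=2 heading=west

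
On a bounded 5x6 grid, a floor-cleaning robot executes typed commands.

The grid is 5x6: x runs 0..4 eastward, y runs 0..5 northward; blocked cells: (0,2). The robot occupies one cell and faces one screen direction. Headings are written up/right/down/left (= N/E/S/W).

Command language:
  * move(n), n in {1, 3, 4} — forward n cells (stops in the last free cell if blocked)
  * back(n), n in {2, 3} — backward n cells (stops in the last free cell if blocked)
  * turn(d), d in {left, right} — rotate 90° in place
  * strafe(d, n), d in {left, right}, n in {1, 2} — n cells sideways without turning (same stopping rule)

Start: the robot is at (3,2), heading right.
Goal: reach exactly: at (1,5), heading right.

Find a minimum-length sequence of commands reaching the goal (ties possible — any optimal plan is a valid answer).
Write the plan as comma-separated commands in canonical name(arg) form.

back(2), strafe(left, 1), strafe(left, 2)

start: at (3,2), heading right
t=1 back(2) ⇒ at (1,2), heading right
t=2 strafe(left, 1) ⇒ at (1,3), heading right
t=3 strafe(left, 2) ⇒ at (1,5), heading right
no 2-step plan works, so 3 is optimal.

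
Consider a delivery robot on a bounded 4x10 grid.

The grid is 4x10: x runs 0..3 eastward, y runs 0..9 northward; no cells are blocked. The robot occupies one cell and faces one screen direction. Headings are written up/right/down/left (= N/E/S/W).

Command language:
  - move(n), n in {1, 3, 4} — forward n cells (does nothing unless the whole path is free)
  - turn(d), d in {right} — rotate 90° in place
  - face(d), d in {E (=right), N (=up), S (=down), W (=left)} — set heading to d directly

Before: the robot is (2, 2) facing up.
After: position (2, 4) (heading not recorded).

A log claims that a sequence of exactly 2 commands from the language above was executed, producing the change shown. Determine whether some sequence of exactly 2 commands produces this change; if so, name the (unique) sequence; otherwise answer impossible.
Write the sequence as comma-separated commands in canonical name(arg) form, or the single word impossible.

t0: (2, 2) facing up
t=1 move(1) ⇒ (2, 3) facing up
t=2 move(1) ⇒ (2, 4) facing up
all 64 alternatives checked — unique.

move(1), move(1)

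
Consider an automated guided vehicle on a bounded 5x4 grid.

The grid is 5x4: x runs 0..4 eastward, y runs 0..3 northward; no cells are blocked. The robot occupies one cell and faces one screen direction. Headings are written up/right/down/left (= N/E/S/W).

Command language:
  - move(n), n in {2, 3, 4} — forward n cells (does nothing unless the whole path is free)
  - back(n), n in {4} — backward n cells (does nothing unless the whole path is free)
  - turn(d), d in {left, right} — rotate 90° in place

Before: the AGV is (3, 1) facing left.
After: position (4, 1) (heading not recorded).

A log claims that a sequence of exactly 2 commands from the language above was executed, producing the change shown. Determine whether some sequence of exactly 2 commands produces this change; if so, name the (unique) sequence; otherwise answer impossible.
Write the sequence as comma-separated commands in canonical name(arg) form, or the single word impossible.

move(3), back(4)

key: running back(4) before move(3) would end elsewhere — order is forced
start: (3, 1) facing left
[1] after move(3): (0, 1) facing left
[2] after back(4): (4, 1) facing left
uniquely the one of 36 2-step routes that fits.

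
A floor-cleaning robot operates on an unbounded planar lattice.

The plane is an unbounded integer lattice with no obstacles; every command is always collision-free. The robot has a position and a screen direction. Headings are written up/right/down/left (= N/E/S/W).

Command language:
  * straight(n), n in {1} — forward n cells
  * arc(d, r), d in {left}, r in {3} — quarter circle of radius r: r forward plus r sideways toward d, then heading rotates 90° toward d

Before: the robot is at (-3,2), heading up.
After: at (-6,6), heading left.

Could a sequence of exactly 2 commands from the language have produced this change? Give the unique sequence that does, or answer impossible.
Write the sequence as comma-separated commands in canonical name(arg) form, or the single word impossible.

key: cell and facing (now W) both changed — the 2 commands mix motion and turning
begin: at (-3,2), heading up
1. straight(1) → at (-3,3), heading up
2. arc(left, 3) → at (-6,6), heading left
uniquely the one of 4 2-step routes that fits.

straight(1), arc(left, 3)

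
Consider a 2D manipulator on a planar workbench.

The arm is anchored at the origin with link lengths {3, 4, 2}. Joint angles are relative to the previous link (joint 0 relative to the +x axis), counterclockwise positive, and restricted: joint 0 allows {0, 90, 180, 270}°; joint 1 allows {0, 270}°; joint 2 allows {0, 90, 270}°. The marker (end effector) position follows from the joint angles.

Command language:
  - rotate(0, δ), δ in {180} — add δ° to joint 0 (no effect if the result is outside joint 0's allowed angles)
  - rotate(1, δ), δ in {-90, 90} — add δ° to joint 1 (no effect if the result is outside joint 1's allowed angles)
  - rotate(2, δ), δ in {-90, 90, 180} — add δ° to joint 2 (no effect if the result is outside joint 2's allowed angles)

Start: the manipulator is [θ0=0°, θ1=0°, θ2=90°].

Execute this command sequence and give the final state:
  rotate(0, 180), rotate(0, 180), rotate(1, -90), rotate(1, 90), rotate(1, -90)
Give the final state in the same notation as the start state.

t0: [θ0=0°, θ1=0°, θ2=90°]
[1] after rotate(0, 180): [θ0=180°, θ1=0°, θ2=90°]
[2] after rotate(0, 180): [θ0=0°, θ1=0°, θ2=90°]
[3] after rotate(1, -90): [θ0=0°, θ1=270°, θ2=90°]
[4] after rotate(1, 90): [θ0=0°, θ1=0°, θ2=90°]
[5] after rotate(1, -90): [θ0=0°, θ1=270°, θ2=90°]

[θ0=0°, θ1=270°, θ2=90°]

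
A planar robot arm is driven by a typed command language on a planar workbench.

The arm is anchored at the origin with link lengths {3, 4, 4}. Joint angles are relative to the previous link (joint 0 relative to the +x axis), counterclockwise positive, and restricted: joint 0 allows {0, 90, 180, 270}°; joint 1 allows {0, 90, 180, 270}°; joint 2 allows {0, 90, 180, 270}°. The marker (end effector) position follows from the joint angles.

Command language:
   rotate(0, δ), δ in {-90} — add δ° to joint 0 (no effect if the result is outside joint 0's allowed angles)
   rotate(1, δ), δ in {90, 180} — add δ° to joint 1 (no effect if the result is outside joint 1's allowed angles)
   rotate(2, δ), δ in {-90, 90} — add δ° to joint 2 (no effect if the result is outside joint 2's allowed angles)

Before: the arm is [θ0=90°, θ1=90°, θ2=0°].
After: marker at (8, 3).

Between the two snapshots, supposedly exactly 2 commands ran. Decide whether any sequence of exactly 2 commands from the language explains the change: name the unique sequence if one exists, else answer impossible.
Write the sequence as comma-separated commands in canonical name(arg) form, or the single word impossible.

rotate(1, 90), rotate(1, 90)

from: [θ0=90°, θ1=90°, θ2=0°]
t=1 rotate(1, 90) ⇒ [θ0=90°, θ1=180°, θ2=0°]
t=2 rotate(1, 90) ⇒ [θ0=90°, θ1=270°, θ2=0°]
uniquely the one of 25 2-step routes that fits.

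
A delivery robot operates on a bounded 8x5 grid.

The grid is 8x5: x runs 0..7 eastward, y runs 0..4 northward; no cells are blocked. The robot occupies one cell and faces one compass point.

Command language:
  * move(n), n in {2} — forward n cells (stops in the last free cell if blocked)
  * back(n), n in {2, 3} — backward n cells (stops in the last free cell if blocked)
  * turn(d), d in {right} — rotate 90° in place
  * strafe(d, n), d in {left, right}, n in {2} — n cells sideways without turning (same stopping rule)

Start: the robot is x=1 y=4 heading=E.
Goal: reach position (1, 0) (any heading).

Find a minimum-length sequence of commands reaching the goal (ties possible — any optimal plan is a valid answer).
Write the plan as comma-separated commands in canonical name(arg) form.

strafe(right, 2), strafe(right, 2)

start: x=1 y=4 heading=E
t=1 strafe(right, 2) ⇒ x=1 y=2 heading=E
t=2 strafe(right, 2) ⇒ x=1 y=0 heading=E
nothing shorter than 2 reaches the goal.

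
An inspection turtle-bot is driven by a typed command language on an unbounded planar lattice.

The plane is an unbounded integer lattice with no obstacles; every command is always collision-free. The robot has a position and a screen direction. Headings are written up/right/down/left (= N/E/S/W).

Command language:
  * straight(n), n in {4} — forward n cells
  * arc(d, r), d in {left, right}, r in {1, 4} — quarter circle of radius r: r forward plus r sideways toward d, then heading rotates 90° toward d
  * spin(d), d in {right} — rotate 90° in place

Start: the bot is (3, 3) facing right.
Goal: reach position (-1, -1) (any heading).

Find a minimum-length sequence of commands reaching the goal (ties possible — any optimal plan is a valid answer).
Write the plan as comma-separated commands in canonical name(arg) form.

begin: (3, 3) facing right
1. spin(right) → (3, 3) facing down
2. arc(right, 4) → (-1, -1) facing left
shorter routes all fall short; 2 is best.

spin(right), arc(right, 4)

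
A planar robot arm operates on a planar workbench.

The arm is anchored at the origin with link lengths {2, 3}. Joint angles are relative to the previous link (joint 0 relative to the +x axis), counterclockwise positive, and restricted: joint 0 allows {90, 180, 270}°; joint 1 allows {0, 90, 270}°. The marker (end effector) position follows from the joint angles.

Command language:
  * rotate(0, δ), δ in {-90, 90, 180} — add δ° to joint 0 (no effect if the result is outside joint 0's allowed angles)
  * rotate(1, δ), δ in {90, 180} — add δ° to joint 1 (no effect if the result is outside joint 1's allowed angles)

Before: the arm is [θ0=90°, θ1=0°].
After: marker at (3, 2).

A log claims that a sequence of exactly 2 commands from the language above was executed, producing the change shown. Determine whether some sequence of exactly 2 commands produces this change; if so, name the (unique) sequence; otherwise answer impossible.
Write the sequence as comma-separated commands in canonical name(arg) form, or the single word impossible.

key: order matters: swapping rotate(1, 90) and rotate(1, 180) lands elsewhere
start: [θ0=90°, θ1=0°]
1. rotate(1, 90) → [θ0=90°, θ1=90°]
2. rotate(1, 180) → [θ0=90°, θ1=270°]
all 25 alternatives checked — unique.

rotate(1, 90), rotate(1, 180)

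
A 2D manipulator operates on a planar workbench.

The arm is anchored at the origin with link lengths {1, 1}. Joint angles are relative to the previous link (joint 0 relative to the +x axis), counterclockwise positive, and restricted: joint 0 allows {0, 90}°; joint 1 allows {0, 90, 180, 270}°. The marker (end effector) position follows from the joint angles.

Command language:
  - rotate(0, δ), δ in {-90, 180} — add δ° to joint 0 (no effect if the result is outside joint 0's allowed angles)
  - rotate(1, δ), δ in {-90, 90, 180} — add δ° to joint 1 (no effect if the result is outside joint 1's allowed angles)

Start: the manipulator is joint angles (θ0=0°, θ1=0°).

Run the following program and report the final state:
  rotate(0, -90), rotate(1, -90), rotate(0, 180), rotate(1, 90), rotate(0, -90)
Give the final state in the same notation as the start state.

joint angles (θ0=0°, θ1=0°)

from: joint angles (θ0=0°, θ1=0°)
t=1 rotate(0, -90) ⇒ joint angles (θ0=0°, θ1=0°)
t=2 rotate(1, -90) ⇒ joint angles (θ0=0°, θ1=270°)
t=3 rotate(0, 180) ⇒ joint angles (θ0=0°, θ1=270°)
t=4 rotate(1, 90) ⇒ joint angles (θ0=0°, θ1=0°)
t=5 rotate(0, -90) ⇒ joint angles (θ0=0°, θ1=0°)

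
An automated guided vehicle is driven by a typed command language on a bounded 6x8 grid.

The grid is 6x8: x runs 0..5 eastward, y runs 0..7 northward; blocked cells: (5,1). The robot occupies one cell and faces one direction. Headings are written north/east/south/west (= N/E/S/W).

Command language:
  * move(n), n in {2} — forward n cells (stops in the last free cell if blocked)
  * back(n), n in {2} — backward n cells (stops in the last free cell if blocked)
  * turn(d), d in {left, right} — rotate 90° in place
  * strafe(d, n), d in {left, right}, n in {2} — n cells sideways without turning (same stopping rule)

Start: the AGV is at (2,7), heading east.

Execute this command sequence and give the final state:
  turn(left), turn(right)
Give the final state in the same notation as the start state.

begin: at (2,7), heading east
t=1 turn(left) ⇒ at (2,7), heading north
t=2 turn(right) ⇒ at (2,7), heading east

at (2,7), heading east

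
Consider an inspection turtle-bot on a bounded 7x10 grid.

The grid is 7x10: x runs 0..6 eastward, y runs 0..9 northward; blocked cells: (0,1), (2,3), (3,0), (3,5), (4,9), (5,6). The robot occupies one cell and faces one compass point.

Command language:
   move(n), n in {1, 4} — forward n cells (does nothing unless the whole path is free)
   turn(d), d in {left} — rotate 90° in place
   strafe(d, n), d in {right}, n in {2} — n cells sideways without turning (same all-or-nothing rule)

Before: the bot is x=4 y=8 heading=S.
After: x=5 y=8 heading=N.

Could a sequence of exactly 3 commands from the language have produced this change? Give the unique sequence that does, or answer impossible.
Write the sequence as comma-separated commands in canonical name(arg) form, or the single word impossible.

key: cell and facing (now N) both changed — the 3 commands mix motion and turning
start: x=4 y=8 heading=S
t=1 turn(left) ⇒ x=4 y=8 heading=E
t=2 move(1) ⇒ x=5 y=8 heading=E
t=3 turn(left) ⇒ x=5 y=8 heading=N
all 64 alternatives checked — unique.

turn(left), move(1), turn(left)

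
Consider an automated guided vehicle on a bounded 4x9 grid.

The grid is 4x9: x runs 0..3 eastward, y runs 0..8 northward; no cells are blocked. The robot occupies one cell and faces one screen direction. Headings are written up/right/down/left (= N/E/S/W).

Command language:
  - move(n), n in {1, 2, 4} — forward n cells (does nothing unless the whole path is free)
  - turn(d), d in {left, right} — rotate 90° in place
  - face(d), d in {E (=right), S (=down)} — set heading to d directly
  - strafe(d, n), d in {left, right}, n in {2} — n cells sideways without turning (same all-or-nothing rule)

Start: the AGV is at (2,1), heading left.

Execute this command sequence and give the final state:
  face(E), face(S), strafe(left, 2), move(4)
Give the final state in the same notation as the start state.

at (2,1), heading down

t0: at (2,1), heading left
t=1 face(E) ⇒ at (2,1), heading right
t=2 face(S) ⇒ at (2,1), heading down
t=3 strafe(left, 2) ⇒ at (2,1), heading down
t=4 move(4) ⇒ at (2,1), heading down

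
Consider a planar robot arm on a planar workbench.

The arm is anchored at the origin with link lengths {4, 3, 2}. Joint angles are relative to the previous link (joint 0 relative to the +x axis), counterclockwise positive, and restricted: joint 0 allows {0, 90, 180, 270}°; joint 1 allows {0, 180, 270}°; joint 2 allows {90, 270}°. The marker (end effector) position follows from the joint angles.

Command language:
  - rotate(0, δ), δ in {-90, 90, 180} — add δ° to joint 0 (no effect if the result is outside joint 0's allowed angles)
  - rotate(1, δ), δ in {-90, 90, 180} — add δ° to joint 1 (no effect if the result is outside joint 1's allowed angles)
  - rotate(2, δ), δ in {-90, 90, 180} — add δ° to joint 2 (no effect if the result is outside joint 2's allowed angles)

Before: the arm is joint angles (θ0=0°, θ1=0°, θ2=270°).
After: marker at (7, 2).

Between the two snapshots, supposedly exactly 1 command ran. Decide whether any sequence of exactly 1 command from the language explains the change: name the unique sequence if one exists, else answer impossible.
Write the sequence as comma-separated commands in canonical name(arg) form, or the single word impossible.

rotate(2, 180)

initial: joint angles (θ0=0°, θ1=0°, θ2=270°)
step 1 (rotate(2, 180)): joint angles (θ0=0°, θ1=0°, θ2=90°)
no rival 1-sequence matches.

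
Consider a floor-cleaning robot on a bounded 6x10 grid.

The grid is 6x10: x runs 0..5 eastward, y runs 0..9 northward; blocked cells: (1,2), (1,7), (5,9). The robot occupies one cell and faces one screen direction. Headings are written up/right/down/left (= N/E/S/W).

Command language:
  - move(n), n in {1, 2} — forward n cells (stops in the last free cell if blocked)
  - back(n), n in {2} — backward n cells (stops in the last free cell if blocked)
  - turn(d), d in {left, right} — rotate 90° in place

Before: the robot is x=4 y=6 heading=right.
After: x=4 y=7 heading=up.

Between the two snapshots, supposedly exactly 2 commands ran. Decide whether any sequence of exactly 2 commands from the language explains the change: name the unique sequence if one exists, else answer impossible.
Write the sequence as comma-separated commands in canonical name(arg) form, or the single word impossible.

turn(left), move(1)

key: running move(1) before turn(left) would end elsewhere — order is forced
initial: x=4 y=6 heading=right
t=1 turn(left) ⇒ x=4 y=6 heading=up
t=2 move(1) ⇒ x=4 y=7 heading=up
no rival 2-sequence matches.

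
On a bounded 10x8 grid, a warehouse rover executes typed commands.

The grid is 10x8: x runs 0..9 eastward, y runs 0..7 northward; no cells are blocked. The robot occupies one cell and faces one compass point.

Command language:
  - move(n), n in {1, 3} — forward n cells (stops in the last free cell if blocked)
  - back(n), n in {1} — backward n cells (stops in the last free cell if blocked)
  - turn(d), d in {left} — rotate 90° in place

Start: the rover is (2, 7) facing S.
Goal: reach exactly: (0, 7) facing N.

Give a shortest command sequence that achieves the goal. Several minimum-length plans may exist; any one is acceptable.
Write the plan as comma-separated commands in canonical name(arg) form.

start: (2, 7) facing S
t=1 turn(left) ⇒ (2, 7) facing E
t=2 back(1) ⇒ (1, 7) facing E
t=3 back(1) ⇒ (0, 7) facing E
t=4 turn(left) ⇒ (0, 7) facing N
nothing shorter than 4 reaches the goal.

turn(left), back(1), back(1), turn(left)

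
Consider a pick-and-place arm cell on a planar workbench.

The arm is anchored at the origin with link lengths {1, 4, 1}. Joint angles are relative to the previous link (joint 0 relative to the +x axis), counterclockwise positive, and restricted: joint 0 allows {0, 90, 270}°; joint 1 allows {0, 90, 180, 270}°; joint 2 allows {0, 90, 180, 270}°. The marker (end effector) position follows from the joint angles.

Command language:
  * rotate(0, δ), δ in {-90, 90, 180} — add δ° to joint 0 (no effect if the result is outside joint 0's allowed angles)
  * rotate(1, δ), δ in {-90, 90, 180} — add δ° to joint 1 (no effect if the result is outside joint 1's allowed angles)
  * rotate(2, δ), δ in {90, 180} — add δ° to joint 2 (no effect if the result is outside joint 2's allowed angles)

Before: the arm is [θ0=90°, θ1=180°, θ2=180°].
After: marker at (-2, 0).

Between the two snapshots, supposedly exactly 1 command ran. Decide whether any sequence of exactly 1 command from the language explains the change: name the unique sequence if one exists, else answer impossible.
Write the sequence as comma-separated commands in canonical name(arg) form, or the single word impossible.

rotate(0, -90)

begin: [θ0=90°, θ1=180°, θ2=180°]
t=1 rotate(0, -90) ⇒ [θ0=0°, θ1=180°, θ2=180°]
uniquely the one of 8 1-step routes that fits.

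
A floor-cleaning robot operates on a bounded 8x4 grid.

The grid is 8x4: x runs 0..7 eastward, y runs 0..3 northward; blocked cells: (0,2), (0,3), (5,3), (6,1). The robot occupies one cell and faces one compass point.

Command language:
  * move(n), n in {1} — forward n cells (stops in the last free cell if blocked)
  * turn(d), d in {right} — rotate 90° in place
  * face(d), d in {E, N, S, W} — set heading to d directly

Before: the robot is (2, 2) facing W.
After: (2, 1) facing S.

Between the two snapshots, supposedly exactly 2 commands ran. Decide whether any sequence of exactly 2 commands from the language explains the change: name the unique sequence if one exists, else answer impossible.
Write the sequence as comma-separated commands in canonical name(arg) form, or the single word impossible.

face(S), move(1)

key: running move(1) before face(S) would end elsewhere — order is forced
t0: (2, 2) facing W
[1] after face(S): (2, 2) facing S
[2] after move(1): (2, 1) facing S
no rival 2-sequence matches.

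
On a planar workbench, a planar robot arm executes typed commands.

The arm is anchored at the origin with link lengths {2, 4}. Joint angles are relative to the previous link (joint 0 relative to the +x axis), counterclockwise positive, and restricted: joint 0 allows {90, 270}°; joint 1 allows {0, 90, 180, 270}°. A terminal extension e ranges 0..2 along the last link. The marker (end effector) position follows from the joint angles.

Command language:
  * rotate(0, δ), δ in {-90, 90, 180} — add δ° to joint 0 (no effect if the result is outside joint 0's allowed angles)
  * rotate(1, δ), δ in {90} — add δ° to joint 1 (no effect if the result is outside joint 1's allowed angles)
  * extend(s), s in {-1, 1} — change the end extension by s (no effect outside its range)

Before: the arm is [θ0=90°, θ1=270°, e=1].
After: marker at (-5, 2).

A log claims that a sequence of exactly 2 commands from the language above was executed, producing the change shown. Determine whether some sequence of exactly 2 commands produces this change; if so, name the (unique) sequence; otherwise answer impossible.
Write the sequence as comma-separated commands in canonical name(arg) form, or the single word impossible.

rotate(1, 90), rotate(1, 90)

initial: [θ0=90°, θ1=270°, e=1]
[1] after rotate(1, 90): [θ0=90°, θ1=0°, e=1]
[2] after rotate(1, 90): [θ0=90°, θ1=90°, e=1]
uniquely the one of 36 2-step routes that fits.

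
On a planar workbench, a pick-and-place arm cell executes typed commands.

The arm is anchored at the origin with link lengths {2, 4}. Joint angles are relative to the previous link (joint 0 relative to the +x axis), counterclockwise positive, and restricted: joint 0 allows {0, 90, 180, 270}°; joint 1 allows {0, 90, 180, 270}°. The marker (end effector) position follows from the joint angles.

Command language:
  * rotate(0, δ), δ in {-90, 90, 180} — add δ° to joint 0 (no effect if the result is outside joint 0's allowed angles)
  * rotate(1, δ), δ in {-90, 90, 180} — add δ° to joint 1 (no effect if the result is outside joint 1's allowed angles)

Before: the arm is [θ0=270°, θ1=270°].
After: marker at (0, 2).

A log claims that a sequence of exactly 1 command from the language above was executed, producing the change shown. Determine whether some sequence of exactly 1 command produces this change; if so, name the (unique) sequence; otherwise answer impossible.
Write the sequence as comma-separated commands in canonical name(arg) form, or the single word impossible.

rotate(1, -90)

from: [θ0=270°, θ1=270°]
t=1 rotate(1, -90) ⇒ [θ0=270°, θ1=180°]
no rival 1-sequence matches.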